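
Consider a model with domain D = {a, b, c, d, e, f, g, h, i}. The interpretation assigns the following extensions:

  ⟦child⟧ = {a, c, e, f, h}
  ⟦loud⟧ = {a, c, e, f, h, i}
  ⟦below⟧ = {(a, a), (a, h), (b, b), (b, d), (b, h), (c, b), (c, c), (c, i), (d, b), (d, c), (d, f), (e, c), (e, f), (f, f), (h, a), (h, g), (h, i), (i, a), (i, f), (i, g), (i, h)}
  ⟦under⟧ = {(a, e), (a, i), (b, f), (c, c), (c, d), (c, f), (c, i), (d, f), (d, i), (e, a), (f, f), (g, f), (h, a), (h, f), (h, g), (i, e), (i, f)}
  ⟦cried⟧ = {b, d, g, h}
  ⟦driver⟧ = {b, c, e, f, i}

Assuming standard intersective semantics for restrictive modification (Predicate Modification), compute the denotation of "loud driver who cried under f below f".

∅

⟦who cried⟧ = ⟦cried⟧ = {b, d, g, h}
⟦under f⟧ = {x : ⟨x, f⟩ ∈ ⟦under⟧} = {b, c, d, f, g, h, i}
⟦below f⟧ = {x : ⟨x, f⟩ ∈ ⟦below⟧} = {d, e, f, i}
⟦driver⟧ = {b, c, e, f, i}
… ∩ ⟦who cried⟧ = {b, c, e, f, i} ∩ {b, d, g, h} = {b}
… ∩ ⟦under f⟧ = {b} ∩ {b, c, d, f, g, h, i} = {b}
… ∩ ⟦below f⟧ = {b} ∩ {d, e, f, i} = ∅
… ∩ ⟦loud⟧ = ∅ ∩ {a, c, e, f, h, i} = ∅
So ⟦loud driver who cried under f below f⟧ = ∅.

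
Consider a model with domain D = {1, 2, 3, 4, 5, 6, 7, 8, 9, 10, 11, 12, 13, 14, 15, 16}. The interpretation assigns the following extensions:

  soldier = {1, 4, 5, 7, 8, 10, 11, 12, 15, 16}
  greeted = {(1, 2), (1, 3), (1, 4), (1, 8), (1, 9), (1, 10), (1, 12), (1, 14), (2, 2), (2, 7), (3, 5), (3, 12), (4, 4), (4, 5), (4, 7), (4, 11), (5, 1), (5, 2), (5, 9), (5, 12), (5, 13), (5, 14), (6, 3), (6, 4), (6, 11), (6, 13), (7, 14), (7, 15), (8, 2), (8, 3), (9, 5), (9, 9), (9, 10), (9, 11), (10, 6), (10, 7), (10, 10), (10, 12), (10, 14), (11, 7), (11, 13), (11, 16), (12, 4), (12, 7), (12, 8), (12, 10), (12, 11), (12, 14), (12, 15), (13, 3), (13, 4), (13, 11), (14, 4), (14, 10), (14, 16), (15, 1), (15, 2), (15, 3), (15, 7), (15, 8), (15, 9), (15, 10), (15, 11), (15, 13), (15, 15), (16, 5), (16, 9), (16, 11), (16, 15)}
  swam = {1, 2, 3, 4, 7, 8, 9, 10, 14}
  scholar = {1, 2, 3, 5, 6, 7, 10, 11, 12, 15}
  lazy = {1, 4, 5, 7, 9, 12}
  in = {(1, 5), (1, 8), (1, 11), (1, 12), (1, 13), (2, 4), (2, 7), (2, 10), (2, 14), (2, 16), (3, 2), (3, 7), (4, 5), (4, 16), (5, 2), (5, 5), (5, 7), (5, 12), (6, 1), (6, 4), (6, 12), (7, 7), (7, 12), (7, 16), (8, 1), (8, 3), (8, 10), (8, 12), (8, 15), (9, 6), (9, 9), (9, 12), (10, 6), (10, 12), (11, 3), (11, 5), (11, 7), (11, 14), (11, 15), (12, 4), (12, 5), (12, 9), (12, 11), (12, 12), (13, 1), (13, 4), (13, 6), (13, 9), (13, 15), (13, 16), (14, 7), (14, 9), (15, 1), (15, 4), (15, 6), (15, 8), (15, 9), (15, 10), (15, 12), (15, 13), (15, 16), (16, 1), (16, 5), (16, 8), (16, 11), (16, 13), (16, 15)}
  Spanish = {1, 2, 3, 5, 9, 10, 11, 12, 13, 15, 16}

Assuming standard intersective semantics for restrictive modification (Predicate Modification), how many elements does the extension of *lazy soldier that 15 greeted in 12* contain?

2

⟦that 15 greeted⟧ = {x : ⟨15, x⟩ ∈ ⟦greeted⟧} = {1, 2, 3, 7, 8, 9, 10, 11, 13, 15}
⟦in 12⟧ = {x : ⟨x, 12⟩ ∈ ⟦in⟧} = {1, 5, 6, 7, 8, 9, 10, 12, 15}
⟦soldier⟧ = {1, 4, 5, 7, 8, 10, 11, 12, 15, 16}
… ∩ ⟦that 15 greeted⟧ = {1, 4, 5, 7, 8, 10, 11, 12, 15, 16} ∩ {1, 2, 3, 7, 8, 9, 10, 11, 13, 15} = {1, 7, 8, 10, 11, 15}
… ∩ ⟦in 12⟧ = {1, 7, 8, 10, 11, 15} ∩ {1, 5, 6, 7, 8, 9, 10, 12, 15} = {1, 7, 8, 10, 15}
… ∩ ⟦lazy⟧ = {1, 7, 8, 10, 15} ∩ {1, 4, 5, 7, 9, 12} = {1, 7}
⟦lazy soldier that 15 greeted in 12⟧ = {1, 7}, so the cardinality is 2.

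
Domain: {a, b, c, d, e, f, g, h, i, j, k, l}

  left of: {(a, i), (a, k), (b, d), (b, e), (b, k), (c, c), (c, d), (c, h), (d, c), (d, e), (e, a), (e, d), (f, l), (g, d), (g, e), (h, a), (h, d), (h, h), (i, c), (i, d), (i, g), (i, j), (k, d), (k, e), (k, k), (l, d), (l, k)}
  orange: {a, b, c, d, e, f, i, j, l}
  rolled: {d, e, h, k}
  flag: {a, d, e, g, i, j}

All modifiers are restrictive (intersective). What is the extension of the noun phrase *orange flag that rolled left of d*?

{e}

⟦that rolled⟧ = ⟦rolled⟧ = {d, e, h, k}
⟦left of d⟧ = {x : ⟨x, d⟩ ∈ ⟦left of⟧} = {b, c, e, g, h, i, k, l}
⟦flag⟧ = {a, d, e, g, i, j}
… ∩ ⟦that rolled⟧ = {a, d, e, g, i, j} ∩ {d, e, h, k} = {d, e}
… ∩ ⟦left of d⟧ = {d, e} ∩ {b, c, e, g, h, i, k, l} = {e}
… ∩ ⟦orange⟧ = {e} ∩ {a, b, c, d, e, f, i, j, l} = {e}
So ⟦orange flag that rolled left of d⟧ = {e}.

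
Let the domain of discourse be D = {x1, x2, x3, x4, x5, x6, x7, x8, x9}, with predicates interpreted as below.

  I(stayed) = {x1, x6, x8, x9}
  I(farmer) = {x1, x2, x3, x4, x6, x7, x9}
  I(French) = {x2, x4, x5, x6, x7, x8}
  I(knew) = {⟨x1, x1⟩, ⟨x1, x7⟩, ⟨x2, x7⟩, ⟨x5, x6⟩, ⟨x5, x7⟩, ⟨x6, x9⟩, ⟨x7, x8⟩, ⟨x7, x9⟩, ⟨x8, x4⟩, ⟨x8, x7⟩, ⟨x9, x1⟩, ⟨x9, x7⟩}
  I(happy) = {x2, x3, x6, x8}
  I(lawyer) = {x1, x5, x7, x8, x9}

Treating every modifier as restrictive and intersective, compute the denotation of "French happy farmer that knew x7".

{x2}

⟦that knew x7⟧ = {x : ⟨x, x7⟩ ∈ ⟦knew⟧} = {x1, x2, x5, x8, x9}
⟦farmer⟧ = {x1, x2, x3, x4, x6, x7, x9}
… ∩ ⟦that knew x7⟧ = {x1, x2, x3, x4, x6, x7, x9} ∩ {x1, x2, x5, x8, x9} = {x1, x2, x9}
… ∩ ⟦French⟧ = {x1, x2, x9} ∩ {x2, x4, x5, x6, x7, x8} = {x2}
… ∩ ⟦happy⟧ = {x2} ∩ {x2, x3, x6, x8} = {x2}
So ⟦French happy farmer that knew x7⟧ = {x2}.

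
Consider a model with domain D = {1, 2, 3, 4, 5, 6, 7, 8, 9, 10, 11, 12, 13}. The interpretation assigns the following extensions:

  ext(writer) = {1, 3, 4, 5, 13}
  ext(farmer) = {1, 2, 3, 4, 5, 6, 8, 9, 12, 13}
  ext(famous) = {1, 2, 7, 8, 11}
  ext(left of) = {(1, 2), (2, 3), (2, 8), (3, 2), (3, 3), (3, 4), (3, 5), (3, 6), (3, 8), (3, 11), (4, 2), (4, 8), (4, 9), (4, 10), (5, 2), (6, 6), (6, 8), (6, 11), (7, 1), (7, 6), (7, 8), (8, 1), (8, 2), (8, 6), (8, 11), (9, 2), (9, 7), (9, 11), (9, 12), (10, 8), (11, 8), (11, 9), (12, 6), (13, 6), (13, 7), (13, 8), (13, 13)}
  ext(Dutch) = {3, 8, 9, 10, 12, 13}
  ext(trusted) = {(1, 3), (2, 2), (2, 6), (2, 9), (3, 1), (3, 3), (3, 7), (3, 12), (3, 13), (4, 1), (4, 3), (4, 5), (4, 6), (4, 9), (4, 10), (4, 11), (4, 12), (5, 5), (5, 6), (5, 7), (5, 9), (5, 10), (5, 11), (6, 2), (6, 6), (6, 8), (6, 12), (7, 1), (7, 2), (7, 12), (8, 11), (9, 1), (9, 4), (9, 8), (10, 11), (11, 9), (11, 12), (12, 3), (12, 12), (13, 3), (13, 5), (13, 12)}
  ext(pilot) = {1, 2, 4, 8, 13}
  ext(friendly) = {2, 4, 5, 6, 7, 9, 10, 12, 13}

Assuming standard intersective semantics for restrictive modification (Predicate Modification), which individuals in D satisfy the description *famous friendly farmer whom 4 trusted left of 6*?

⟦whom 4 trusted⟧ = {x : ⟨4, x⟩ ∈ ⟦trusted⟧} = {1, 3, 5, 6, 9, 10, 11, 12}
⟦left of 6⟧ = {x : ⟨x, 6⟩ ∈ ⟦left of⟧} = {3, 6, 7, 8, 12, 13}
⟦farmer⟧ = {1, 2, 3, 4, 5, 6, 8, 9, 12, 13}
… ∩ ⟦whom 4 trusted⟧ = {1, 2, 3, 4, 5, 6, 8, 9, 12, 13} ∩ {1, 3, 5, 6, 9, 10, 11, 12} = {1, 3, 5, 6, 9, 12}
… ∩ ⟦left of 6⟧ = {1, 3, 5, 6, 9, 12} ∩ {3, 6, 7, 8, 12, 13} = {3, 6, 12}
… ∩ ⟦famous⟧ = {3, 6, 12} ∩ {1, 2, 7, 8, 11} = ∅
… ∩ ⟦friendly⟧ = ∅ ∩ {2, 4, 5, 6, 7, 9, 10, 12, 13} = ∅
So ⟦famous friendly farmer whom 4 trusted left of 6⟧ = {}.

{}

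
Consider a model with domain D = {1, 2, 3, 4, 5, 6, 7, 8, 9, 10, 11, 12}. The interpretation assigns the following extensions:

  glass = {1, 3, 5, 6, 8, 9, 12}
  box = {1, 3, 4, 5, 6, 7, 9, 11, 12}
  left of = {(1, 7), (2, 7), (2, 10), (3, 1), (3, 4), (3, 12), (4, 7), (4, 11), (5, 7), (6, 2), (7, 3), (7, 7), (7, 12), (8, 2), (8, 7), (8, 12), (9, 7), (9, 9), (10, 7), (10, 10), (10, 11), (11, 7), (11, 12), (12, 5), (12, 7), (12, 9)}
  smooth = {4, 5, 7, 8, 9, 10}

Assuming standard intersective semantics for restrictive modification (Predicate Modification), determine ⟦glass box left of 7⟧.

⟦left of 7⟧ = {x : ⟨x, 7⟩ ∈ ⟦left of⟧} = {1, 2, 4, 5, 7, 8, 9, 10, 11, 12}
⟦box⟧ = {1, 3, 4, 5, 6, 7, 9, 11, 12}
… ∩ ⟦left of 7⟧ = {1, 3, 4, 5, 6, 7, 9, 11, 12} ∩ {1, 2, 4, 5, 7, 8, 9, 10, 11, 12} = {1, 4, 5, 7, 9, 11, 12}
… ∩ ⟦glass⟧ = {1, 4, 5, 7, 9, 11, 12} ∩ {1, 3, 5, 6, 8, 9, 12} = {1, 5, 9, 12}
So ⟦glass box left of 7⟧ = {1, 5, 9, 12}.

{1, 5, 9, 12}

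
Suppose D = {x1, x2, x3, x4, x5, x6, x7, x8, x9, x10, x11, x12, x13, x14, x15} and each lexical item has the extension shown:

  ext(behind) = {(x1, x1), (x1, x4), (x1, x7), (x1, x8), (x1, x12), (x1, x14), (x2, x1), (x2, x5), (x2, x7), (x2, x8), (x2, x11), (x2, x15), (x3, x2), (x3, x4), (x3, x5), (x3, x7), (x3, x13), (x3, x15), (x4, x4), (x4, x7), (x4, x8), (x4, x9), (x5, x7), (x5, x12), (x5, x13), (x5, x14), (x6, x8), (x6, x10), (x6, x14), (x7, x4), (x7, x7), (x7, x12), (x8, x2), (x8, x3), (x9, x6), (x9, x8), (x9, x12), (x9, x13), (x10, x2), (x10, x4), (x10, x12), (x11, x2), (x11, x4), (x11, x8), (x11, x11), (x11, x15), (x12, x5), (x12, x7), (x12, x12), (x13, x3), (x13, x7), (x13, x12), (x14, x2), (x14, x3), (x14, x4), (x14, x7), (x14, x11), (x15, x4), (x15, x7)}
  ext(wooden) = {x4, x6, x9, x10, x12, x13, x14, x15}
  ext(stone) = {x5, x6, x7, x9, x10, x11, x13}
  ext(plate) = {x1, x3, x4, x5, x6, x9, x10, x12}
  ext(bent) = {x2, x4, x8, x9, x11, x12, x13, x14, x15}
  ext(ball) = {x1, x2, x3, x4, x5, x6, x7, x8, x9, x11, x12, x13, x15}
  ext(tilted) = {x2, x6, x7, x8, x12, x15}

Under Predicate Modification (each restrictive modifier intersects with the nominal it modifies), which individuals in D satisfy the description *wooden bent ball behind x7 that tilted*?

{x12, x15}

⟦behind x7⟧ = {x : ⟨x, x7⟩ ∈ ⟦behind⟧} = {x1, x2, x3, x4, x5, x7, x12, x13, x14, x15}
⟦that tilted⟧ = ⟦tilted⟧ = {x2, x6, x7, x8, x12, x15}
⟦ball⟧ = {x1, x2, x3, x4, x5, x6, x7, x8, x9, x11, x12, x13, x15}
… ∩ ⟦behind x7⟧ = {x1, x2, x3, x4, x5, x6, x7, x8, x9, x11, x12, x13, x15} ∩ {x1, x2, x3, x4, x5, x7, x12, x13, x14, x15} = {x1, x2, x3, x4, x5, x7, x12, x13, x15}
… ∩ ⟦that tilted⟧ = {x1, x2, x3, x4, x5, x7, x12, x13, x15} ∩ {x2, x6, x7, x8, x12, x15} = {x2, x7, x12, x15}
… ∩ ⟦wooden⟧ = {x2, x7, x12, x15} ∩ {x4, x6, x9, x10, x12, x13, x14, x15} = {x12, x15}
… ∩ ⟦bent⟧ = {x12, x15} ∩ {x2, x4, x8, x9, x11, x12, x13, x14, x15} = {x12, x15}
So ⟦wooden bent ball behind x7 that tilted⟧ = {x12, x15}.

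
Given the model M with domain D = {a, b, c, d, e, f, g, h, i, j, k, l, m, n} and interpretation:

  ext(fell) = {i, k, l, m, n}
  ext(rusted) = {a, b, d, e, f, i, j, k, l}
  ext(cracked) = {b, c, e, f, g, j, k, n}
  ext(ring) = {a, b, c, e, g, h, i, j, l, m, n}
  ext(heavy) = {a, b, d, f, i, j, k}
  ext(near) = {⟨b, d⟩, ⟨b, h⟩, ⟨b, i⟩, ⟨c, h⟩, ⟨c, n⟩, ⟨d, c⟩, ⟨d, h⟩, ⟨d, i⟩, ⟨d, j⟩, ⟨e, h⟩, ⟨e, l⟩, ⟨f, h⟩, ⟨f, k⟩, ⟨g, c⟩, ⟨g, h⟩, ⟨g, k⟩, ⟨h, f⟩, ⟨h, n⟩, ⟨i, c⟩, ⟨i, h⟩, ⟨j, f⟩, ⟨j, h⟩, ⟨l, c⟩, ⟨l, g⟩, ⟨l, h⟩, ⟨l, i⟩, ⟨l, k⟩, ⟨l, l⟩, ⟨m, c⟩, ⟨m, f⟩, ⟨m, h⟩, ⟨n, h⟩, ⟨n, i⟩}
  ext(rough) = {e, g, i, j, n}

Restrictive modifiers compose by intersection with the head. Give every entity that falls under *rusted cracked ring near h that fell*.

⟦near h⟧ = {x : ⟨x, h⟩ ∈ ⟦near⟧} = {b, c, d, e, f, g, i, j, l, m, n}
⟦that fell⟧ = ⟦fell⟧ = {i, k, l, m, n}
⟦ring⟧ = {a, b, c, e, g, h, i, j, l, m, n}
… ∩ ⟦near h⟧ = {a, b, c, e, g, h, i, j, l, m, n} ∩ {b, c, d, e, f, g, i, j, l, m, n} = {b, c, e, g, i, j, l, m, n}
… ∩ ⟦that fell⟧ = {b, c, e, g, i, j, l, m, n} ∩ {i, k, l, m, n} = {i, l, m, n}
… ∩ ⟦rusted⟧ = {i, l, m, n} ∩ {a, b, d, e, f, i, j, k, l} = {i, l}
… ∩ ⟦cracked⟧ = {i, l} ∩ {b, c, e, f, g, j, k, n} = ∅
So ⟦rusted cracked ring near h that fell⟧ = {}.

{}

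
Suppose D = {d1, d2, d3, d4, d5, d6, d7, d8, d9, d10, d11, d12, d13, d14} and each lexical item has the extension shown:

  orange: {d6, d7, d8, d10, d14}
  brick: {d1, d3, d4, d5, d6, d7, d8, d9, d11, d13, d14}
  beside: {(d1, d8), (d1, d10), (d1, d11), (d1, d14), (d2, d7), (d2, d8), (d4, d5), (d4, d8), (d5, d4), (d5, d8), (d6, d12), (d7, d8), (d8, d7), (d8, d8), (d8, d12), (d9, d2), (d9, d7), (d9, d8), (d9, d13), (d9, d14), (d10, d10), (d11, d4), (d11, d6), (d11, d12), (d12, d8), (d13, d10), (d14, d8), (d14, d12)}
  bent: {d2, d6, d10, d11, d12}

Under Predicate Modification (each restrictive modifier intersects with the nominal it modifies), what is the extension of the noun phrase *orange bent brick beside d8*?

⟦beside d8⟧ = {x : ⟨x, d8⟩ ∈ ⟦beside⟧} = {d1, d2, d4, d5, d7, d8, d9, d12, d14}
⟦brick⟧ = {d1, d3, d4, d5, d6, d7, d8, d9, d11, d13, d14}
… ∩ ⟦beside d8⟧ = {d1, d3, d4, d5, d6, d7, d8, d9, d11, d13, d14} ∩ {d1, d2, d4, d5, d7, d8, d9, d12, d14} = {d1, d4, d5, d7, d8, d9, d14}
… ∩ ⟦orange⟧ = {d1, d4, d5, d7, d8, d9, d14} ∩ {d6, d7, d8, d10, d14} = {d7, d8, d14}
… ∩ ⟦bent⟧ = {d7, d8, d14} ∩ {d2, d6, d10, d11, d12} = ∅
So ⟦orange bent brick beside d8⟧ = {}.

{}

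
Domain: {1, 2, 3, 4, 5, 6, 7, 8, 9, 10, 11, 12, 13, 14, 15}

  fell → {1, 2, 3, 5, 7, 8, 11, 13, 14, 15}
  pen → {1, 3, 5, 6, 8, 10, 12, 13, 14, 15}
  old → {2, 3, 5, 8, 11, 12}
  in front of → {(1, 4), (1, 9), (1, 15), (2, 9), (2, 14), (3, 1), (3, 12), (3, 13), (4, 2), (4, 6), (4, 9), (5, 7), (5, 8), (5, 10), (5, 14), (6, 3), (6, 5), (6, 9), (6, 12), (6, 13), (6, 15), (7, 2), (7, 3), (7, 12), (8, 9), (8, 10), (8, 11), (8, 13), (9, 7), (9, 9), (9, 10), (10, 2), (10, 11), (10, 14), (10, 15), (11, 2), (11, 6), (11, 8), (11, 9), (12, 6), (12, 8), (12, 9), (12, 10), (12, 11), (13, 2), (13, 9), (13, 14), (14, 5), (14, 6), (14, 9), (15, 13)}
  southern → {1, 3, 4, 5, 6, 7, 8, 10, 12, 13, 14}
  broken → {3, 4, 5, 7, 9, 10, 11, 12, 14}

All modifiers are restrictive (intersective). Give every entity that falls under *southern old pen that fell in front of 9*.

{8}

⟦that fell⟧ = ⟦fell⟧ = {1, 2, 3, 5, 7, 8, 11, 13, 14, 15}
⟦in front of 9⟧ = {x : ⟨x, 9⟩ ∈ ⟦in front of⟧} = {1, 2, 4, 6, 8, 9, 11, 12, 13, 14}
⟦pen⟧ = {1, 3, 5, 6, 8, 10, 12, 13, 14, 15}
… ∩ ⟦that fell⟧ = {1, 3, 5, 6, 8, 10, 12, 13, 14, 15} ∩ {1, 2, 3, 5, 7, 8, 11, 13, 14, 15} = {1, 3, 5, 8, 13, 14, 15}
… ∩ ⟦in front of 9⟧ = {1, 3, 5, 8, 13, 14, 15} ∩ {1, 2, 4, 6, 8, 9, 11, 12, 13, 14} = {1, 8, 13, 14}
… ∩ ⟦southern⟧ = {1, 8, 13, 14} ∩ {1, 3, 4, 5, 6, 7, 8, 10, 12, 13, 14} = {1, 8, 13, 14}
… ∩ ⟦old⟧ = {1, 8, 13, 14} ∩ {2, 3, 5, 8, 11, 12} = {8}
So ⟦southern old pen that fell in front of 9⟧ = {8}.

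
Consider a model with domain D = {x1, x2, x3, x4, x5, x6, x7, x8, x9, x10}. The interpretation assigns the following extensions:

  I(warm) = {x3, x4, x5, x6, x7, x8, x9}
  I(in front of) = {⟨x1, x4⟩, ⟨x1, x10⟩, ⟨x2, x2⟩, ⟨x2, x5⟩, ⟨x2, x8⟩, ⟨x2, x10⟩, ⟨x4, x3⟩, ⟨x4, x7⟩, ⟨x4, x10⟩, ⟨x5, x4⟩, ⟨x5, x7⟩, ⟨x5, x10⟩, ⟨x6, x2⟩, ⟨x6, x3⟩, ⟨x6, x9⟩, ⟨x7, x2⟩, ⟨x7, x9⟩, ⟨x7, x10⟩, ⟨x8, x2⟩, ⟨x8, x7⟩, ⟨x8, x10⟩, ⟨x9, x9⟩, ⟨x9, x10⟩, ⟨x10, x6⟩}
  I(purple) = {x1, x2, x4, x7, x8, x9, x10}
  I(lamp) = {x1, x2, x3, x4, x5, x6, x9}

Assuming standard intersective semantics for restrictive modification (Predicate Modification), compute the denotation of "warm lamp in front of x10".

{x4, x5, x9}

⟦in front of x10⟧ = {x : ⟨x, x10⟩ ∈ ⟦in front of⟧} = {x1, x2, x4, x5, x7, x8, x9}
⟦lamp⟧ = {x1, x2, x3, x4, x5, x6, x9}
… ∩ ⟦in front of x10⟧ = {x1, x2, x3, x4, x5, x6, x9} ∩ {x1, x2, x4, x5, x7, x8, x9} = {x1, x2, x4, x5, x9}
… ∩ ⟦warm⟧ = {x1, x2, x4, x5, x9} ∩ {x3, x4, x5, x6, x7, x8, x9} = {x4, x5, x9}
So ⟦warm lamp in front of x10⟧ = {x4, x5, x9}.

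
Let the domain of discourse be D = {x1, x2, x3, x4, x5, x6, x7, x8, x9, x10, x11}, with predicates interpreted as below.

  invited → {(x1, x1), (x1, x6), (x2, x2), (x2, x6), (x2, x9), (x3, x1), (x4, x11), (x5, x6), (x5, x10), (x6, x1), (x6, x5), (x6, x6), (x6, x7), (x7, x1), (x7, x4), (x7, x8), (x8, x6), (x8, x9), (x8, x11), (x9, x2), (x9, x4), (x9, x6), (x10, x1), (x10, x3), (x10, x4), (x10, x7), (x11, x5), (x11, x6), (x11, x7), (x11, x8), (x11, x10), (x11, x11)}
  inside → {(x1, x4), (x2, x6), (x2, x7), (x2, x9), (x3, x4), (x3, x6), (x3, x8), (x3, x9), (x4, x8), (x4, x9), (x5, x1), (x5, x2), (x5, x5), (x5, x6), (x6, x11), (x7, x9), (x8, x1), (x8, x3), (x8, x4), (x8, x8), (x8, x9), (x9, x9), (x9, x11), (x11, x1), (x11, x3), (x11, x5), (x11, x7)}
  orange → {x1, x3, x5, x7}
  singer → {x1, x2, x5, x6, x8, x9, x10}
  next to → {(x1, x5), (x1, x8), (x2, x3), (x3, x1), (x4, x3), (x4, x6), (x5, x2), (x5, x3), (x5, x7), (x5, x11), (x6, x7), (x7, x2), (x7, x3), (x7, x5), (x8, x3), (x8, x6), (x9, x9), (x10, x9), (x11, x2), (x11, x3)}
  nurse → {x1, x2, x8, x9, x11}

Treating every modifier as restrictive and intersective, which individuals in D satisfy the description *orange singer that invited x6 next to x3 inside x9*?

⟦that invited x6⟧ = {x : ⟨x, x6⟩ ∈ ⟦invited⟧} = {x1, x2, x5, x6, x8, x9, x11}
⟦next to x3⟧ = {x : ⟨x, x3⟩ ∈ ⟦next to⟧} = {x2, x4, x5, x7, x8, x11}
⟦inside x9⟧ = {x : ⟨x, x9⟩ ∈ ⟦inside⟧} = {x2, x3, x4, x7, x8, x9}
⟦singer⟧ = {x1, x2, x5, x6, x8, x9, x10}
… ∩ ⟦that invited x6⟧ = {x1, x2, x5, x6, x8, x9, x10} ∩ {x1, x2, x5, x6, x8, x9, x11} = {x1, x2, x5, x6, x8, x9}
… ∩ ⟦next to x3⟧ = {x1, x2, x5, x6, x8, x9} ∩ {x2, x4, x5, x7, x8, x11} = {x2, x5, x8}
… ∩ ⟦inside x9⟧ = {x2, x5, x8} ∩ {x2, x3, x4, x7, x8, x9} = {x2, x8}
… ∩ ⟦orange⟧ = {x2, x8} ∩ {x1, x3, x5, x7} = ∅
So ⟦orange singer that invited x6 next to x3 inside x9⟧ = {}.

{}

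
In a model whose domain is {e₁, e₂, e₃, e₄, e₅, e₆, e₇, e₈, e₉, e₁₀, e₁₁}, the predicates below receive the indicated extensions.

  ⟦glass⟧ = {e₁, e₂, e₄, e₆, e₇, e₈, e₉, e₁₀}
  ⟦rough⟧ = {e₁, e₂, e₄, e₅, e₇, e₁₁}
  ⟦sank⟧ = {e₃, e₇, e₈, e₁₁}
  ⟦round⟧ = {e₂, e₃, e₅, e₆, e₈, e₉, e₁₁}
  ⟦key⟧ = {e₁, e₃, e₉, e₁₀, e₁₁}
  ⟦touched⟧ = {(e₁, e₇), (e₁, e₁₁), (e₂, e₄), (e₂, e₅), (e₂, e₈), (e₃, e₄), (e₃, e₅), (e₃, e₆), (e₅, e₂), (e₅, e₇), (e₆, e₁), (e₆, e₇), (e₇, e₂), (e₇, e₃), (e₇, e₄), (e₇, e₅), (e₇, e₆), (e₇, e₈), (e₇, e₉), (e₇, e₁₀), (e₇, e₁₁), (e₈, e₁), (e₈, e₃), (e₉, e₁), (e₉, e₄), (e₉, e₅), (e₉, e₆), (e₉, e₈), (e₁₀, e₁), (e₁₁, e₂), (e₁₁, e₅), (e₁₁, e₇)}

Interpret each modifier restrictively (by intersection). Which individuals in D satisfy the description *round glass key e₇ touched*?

⟦e₇ touched⟧ = {x : ⟨e₇, x⟩ ∈ ⟦touched⟧} = {e₂, e₃, e₄, e₅, e₆, e₈, e₉, e₁₀, e₁₁}
⟦key⟧ = {e₁, e₃, e₉, e₁₀, e₁₁}
… ∩ ⟦e₇ touched⟧ = {e₁, e₃, e₉, e₁₀, e₁₁} ∩ {e₂, e₃, e₄, e₅, e₆, e₈, e₉, e₁₀, e₁₁} = {e₃, e₉, e₁₀, e₁₁}
… ∩ ⟦round⟧ = {e₃, e₉, e₁₀, e₁₁} ∩ {e₂, e₃, e₅, e₆, e₈, e₉, e₁₁} = {e₃, e₉, e₁₁}
… ∩ ⟦glass⟧ = {e₃, e₉, e₁₁} ∩ {e₁, e₂, e₄, e₆, e₇, e₈, e₉, e₁₀} = {e₉}
So ⟦round glass key e₇ touched⟧ = {e₉}.

{e₉}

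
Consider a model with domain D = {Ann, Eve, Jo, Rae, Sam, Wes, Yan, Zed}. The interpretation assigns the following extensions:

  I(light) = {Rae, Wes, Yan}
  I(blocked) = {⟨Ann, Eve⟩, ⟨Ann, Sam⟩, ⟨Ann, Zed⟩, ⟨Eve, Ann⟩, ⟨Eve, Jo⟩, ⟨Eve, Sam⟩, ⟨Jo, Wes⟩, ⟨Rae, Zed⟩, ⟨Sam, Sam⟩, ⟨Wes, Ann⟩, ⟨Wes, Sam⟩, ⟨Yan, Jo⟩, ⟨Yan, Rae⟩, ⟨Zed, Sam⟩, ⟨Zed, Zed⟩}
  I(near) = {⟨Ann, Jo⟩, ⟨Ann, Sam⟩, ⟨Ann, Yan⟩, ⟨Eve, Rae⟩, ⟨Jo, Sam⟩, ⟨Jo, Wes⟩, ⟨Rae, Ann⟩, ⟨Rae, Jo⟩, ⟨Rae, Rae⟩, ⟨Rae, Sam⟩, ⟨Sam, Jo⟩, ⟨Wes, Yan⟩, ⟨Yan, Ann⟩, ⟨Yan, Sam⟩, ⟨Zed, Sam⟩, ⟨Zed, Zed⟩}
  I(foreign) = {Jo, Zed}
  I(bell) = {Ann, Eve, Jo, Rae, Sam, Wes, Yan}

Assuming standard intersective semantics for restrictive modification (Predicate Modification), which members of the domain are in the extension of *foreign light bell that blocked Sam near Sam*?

⟦that blocked Sam⟧ = {x : ⟨x, Sam⟩ ∈ ⟦blocked⟧} = {Ann, Eve, Sam, Wes, Zed}
⟦near Sam⟧ = {x : ⟨x, Sam⟩ ∈ ⟦near⟧} = {Ann, Jo, Rae, Yan, Zed}
⟦bell⟧ = {Ann, Eve, Jo, Rae, Sam, Wes, Yan}
… ∩ ⟦that blocked Sam⟧ = {Ann, Eve, Jo, Rae, Sam, Wes, Yan} ∩ {Ann, Eve, Sam, Wes, Zed} = {Ann, Eve, Sam, Wes}
… ∩ ⟦near Sam⟧ = {Ann, Eve, Sam, Wes} ∩ {Ann, Jo, Rae, Yan, Zed} = {Ann}
… ∩ ⟦foreign⟧ = {Ann} ∩ {Jo, Zed} = ∅
… ∩ ⟦light⟧ = ∅ ∩ {Rae, Wes, Yan} = ∅
So ⟦foreign light bell that blocked Sam near Sam⟧ = ∅.

∅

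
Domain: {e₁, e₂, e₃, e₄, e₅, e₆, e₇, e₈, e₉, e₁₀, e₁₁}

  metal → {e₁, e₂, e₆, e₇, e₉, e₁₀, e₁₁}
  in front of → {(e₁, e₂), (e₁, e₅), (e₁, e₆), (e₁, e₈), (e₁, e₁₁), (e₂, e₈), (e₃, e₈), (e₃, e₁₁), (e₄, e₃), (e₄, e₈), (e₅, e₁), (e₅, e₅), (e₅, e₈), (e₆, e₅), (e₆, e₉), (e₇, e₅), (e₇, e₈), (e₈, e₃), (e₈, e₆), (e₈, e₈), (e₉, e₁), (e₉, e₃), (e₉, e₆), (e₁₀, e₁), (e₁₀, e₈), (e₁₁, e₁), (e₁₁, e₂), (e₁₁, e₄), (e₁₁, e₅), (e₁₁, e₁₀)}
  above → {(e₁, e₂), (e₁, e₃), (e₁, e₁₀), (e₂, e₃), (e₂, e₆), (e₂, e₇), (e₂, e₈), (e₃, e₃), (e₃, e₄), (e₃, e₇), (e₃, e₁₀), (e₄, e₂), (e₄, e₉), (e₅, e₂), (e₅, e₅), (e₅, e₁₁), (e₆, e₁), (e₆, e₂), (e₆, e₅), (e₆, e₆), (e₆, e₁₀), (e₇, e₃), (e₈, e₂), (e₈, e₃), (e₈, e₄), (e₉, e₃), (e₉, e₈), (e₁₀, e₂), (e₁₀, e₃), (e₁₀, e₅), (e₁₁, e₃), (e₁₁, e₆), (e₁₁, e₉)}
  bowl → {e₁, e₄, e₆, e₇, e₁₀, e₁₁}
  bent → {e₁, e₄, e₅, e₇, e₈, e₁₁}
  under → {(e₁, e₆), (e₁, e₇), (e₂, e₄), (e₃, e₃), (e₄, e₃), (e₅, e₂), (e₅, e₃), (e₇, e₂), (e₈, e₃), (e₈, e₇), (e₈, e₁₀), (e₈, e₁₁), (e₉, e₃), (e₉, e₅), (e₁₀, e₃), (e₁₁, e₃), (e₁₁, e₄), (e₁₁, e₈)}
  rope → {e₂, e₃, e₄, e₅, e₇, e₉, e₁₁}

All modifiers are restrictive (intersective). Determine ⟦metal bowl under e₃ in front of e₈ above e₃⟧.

⟦under e₃⟧ = {x : ⟨x, e₃⟩ ∈ ⟦under⟧} = {e₃, e₄, e₅, e₈, e₉, e₁₀, e₁₁}
⟦in front of e₈⟧ = {x : ⟨x, e₈⟩ ∈ ⟦in front of⟧} = {e₁, e₂, e₃, e₄, e₅, e₇, e₈, e₁₀}
⟦above e₃⟧ = {x : ⟨x, e₃⟩ ∈ ⟦above⟧} = {e₁, e₂, e₃, e₇, e₈, e₉, e₁₀, e₁₁}
⟦bowl⟧ = {e₁, e₄, e₆, e₇, e₁₀, e₁₁}
… ∩ ⟦under e₃⟧ = {e₁, e₄, e₆, e₇, e₁₀, e₁₁} ∩ {e₃, e₄, e₅, e₈, e₉, e₁₀, e₁₁} = {e₄, e₁₀, e₁₁}
… ∩ ⟦in front of e₈⟧ = {e₄, e₁₀, e₁₁} ∩ {e₁, e₂, e₃, e₄, e₅, e₇, e₈, e₁₀} = {e₄, e₁₀}
… ∩ ⟦above e₃⟧ = {e₄, e₁₀} ∩ {e₁, e₂, e₃, e₇, e₈, e₉, e₁₀, e₁₁} = {e₁₀}
… ∩ ⟦metal⟧ = {e₁₀} ∩ {e₁, e₂, e₆, e₇, e₉, e₁₀, e₁₁} = {e₁₀}
So ⟦metal bowl under e₃ in front of e₈ above e₃⟧ = {e₁₀}.

{e₁₀}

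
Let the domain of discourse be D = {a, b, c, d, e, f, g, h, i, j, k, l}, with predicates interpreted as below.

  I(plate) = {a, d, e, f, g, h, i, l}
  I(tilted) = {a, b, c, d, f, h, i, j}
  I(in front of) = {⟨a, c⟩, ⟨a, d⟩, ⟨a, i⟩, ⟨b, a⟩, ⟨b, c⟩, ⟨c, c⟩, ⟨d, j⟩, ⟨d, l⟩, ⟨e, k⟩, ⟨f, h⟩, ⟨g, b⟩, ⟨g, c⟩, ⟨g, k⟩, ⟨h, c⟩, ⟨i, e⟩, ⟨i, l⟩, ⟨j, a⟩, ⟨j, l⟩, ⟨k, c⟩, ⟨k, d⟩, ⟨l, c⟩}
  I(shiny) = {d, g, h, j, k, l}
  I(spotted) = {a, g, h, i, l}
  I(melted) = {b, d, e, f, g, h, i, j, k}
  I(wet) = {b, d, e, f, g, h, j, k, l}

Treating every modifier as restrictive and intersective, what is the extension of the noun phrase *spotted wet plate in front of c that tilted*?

⟦in front of c⟧ = {x : ⟨x, c⟩ ∈ ⟦in front of⟧} = {a, b, c, g, h, k, l}
⟦that tilted⟧ = ⟦tilted⟧ = {a, b, c, d, f, h, i, j}
⟦plate⟧ = {a, d, e, f, g, h, i, l}
… ∩ ⟦in front of c⟧ = {a, d, e, f, g, h, i, l} ∩ {a, b, c, g, h, k, l} = {a, g, h, l}
… ∩ ⟦that tilted⟧ = {a, g, h, l} ∩ {a, b, c, d, f, h, i, j} = {a, h}
… ∩ ⟦spotted⟧ = {a, h} ∩ {a, g, h, i, l} = {a, h}
… ∩ ⟦wet⟧ = {a, h} ∩ {b, d, e, f, g, h, j, k, l} = {h}
So ⟦spotted wet plate in front of c that tilted⟧ = {h}.

{h}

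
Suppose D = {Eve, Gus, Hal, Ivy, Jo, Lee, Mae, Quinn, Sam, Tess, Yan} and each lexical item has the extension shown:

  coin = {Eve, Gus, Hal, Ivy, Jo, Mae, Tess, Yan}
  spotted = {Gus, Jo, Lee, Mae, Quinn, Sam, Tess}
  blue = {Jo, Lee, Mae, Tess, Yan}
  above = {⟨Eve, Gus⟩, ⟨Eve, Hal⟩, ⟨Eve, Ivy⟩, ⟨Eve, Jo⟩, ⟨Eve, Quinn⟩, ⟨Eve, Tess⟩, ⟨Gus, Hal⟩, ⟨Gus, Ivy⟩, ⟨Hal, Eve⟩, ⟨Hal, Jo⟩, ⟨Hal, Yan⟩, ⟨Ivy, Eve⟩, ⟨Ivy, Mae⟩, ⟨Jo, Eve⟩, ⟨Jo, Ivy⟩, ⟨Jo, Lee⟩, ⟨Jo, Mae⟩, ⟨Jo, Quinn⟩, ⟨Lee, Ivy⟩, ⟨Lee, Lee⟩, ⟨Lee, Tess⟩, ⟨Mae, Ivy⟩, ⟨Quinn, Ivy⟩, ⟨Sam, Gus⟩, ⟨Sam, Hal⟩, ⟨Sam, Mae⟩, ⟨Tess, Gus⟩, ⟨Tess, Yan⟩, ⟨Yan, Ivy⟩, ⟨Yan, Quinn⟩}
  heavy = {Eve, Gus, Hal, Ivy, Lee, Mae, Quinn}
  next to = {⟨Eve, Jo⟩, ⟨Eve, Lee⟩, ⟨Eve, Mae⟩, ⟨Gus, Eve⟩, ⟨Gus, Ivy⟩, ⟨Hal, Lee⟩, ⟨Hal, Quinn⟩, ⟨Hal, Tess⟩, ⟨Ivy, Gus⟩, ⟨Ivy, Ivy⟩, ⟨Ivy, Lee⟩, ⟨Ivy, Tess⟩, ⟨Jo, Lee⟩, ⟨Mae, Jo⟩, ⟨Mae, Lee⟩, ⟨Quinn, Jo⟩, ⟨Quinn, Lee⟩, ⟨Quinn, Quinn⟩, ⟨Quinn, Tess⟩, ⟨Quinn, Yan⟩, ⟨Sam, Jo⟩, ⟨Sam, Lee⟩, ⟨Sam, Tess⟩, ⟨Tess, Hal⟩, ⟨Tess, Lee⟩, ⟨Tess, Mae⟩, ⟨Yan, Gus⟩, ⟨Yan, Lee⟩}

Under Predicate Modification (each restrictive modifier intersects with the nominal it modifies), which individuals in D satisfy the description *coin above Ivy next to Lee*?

⟦above Ivy⟧ = {x : ⟨x, Ivy⟩ ∈ ⟦above⟧} = {Eve, Gus, Jo, Lee, Mae, Quinn, Yan}
⟦next to Lee⟧ = {x : ⟨x, Lee⟩ ∈ ⟦next to⟧} = {Eve, Hal, Ivy, Jo, Mae, Quinn, Sam, Tess, Yan}
⟦coin⟧ = {Eve, Gus, Hal, Ivy, Jo, Mae, Tess, Yan}
… ∩ ⟦above Ivy⟧ = {Eve, Gus, Hal, Ivy, Jo, Mae, Tess, Yan} ∩ {Eve, Gus, Jo, Lee, Mae, Quinn, Yan} = {Eve, Gus, Jo, Mae, Yan}
… ∩ ⟦next to Lee⟧ = {Eve, Gus, Jo, Mae, Yan} ∩ {Eve, Hal, Ivy, Jo, Mae, Quinn, Sam, Tess, Yan} = {Eve, Jo, Mae, Yan}
So ⟦coin above Ivy next to Lee⟧ = {Eve, Jo, Mae, Yan}.

{Eve, Jo, Mae, Yan}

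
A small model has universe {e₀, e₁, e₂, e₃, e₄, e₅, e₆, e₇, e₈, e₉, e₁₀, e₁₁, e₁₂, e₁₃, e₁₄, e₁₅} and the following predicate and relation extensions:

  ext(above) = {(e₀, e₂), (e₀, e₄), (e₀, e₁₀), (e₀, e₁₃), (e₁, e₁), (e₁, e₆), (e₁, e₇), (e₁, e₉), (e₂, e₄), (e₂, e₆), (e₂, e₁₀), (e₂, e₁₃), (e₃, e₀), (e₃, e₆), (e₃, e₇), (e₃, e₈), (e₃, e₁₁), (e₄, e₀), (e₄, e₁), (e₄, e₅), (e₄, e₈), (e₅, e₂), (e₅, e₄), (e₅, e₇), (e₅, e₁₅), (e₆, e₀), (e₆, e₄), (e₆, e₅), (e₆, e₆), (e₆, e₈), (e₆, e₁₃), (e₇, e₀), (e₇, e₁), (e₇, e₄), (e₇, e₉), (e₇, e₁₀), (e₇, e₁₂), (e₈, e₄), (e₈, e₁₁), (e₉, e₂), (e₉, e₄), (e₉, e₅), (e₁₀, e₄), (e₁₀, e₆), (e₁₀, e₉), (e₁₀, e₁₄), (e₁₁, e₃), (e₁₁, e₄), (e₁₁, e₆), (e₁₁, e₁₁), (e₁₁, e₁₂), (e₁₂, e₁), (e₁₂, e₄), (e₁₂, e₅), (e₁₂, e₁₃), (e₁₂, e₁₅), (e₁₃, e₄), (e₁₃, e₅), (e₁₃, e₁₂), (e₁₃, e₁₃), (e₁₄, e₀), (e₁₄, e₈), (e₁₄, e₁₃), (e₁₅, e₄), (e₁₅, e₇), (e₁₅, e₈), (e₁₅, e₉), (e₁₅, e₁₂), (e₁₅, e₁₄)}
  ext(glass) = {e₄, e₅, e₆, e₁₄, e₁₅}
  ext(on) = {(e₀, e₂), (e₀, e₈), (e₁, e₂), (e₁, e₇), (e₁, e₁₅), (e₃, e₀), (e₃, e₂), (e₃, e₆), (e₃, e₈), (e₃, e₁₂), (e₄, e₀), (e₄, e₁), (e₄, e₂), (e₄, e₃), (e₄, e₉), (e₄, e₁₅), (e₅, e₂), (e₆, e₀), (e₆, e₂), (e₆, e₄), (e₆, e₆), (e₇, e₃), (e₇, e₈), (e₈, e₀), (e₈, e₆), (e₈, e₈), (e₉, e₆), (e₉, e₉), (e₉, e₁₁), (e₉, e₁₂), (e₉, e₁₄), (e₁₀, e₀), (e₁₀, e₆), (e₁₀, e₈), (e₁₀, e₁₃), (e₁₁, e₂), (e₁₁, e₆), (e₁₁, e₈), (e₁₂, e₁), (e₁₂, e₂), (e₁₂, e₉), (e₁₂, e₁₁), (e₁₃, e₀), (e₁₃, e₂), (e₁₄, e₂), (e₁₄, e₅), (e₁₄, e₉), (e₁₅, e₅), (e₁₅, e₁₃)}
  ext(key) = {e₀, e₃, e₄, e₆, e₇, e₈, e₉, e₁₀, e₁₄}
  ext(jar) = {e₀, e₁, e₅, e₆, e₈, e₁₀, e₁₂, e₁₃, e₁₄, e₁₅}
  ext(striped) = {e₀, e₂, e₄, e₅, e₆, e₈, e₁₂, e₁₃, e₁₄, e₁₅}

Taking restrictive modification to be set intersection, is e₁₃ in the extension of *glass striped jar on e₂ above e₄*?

no

⟦on e₂⟧ = {x : ⟨x, e₂⟩ ∈ ⟦on⟧} = {e₀, e₁, e₃, e₄, e₅, e₆, e₁₁, e₁₂, e₁₃, e₁₄}
⟦above e₄⟧ = {x : ⟨x, e₄⟩ ∈ ⟦above⟧} = {e₀, e₂, e₅, e₆, e₇, e₈, e₉, e₁₀, e₁₁, e₁₂, e₁₃, e₁₅}
⟦jar⟧ = {e₀, e₁, e₅, e₆, e₈, e₁₀, e₁₂, e₁₃, e₁₄, e₁₅}
… ∩ ⟦on e₂⟧ = {e₀, e₁, e₅, e₆, e₈, e₁₀, e₁₂, e₁₃, e₁₄, e₁₅} ∩ {e₀, e₁, e₃, e₄, e₅, e₆, e₁₁, e₁₂, e₁₃, e₁₄} = {e₀, e₁, e₅, e₆, e₁₂, e₁₃, e₁₄}
… ∩ ⟦above e₄⟧ = {e₀, e₁, e₅, e₆, e₁₂, e₁₃, e₁₄} ∩ {e₀, e₂, e₅, e₆, e₇, e₈, e₉, e₁₀, e₁₁, e₁₂, e₁₃, e₁₅} = {e₀, e₅, e₆, e₁₂, e₁₃}
… ∩ ⟦glass⟧ = {e₀, e₅, e₆, e₁₂, e₁₃} ∩ {e₄, e₅, e₆, e₁₄, e₁₅} = {e₅, e₆}
… ∩ ⟦striped⟧ = {e₅, e₆} ∩ {e₀, e₂, e₄, e₅, e₆, e₈, e₁₂, e₁₃, e₁₄, e₁₅} = {e₅, e₆}
⟦glass striped jar on e₂ above e₄⟧ = {e₅, e₆}; e₁₃ ∉ this set.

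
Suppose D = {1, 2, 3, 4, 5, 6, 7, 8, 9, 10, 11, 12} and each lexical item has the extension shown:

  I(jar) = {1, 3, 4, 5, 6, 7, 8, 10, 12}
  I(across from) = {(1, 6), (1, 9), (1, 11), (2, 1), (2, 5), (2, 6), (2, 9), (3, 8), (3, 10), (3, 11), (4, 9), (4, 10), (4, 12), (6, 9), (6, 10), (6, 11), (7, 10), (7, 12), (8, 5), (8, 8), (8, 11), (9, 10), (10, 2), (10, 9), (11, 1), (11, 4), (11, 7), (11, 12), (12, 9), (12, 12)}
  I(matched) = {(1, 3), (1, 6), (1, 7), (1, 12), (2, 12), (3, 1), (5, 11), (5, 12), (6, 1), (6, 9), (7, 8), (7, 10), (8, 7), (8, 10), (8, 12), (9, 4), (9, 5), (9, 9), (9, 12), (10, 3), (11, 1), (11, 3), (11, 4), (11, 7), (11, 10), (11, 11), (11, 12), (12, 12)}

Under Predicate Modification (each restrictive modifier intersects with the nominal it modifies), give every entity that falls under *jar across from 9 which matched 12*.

{1, 12}

⟦across from 9⟧ = {x : ⟨x, 9⟩ ∈ ⟦across from⟧} = {1, 2, 4, 6, 10, 12}
⟦which matched 12⟧ = {x : ⟨x, 12⟩ ∈ ⟦matched⟧} = {1, 2, 5, 8, 9, 11, 12}
⟦jar⟧ = {1, 3, 4, 5, 6, 7, 8, 10, 12}
… ∩ ⟦across from 9⟧ = {1, 3, 4, 5, 6, 7, 8, 10, 12} ∩ {1, 2, 4, 6, 10, 12} = {1, 4, 6, 10, 12}
… ∩ ⟦which matched 12⟧ = {1, 4, 6, 10, 12} ∩ {1, 2, 5, 8, 9, 11, 12} = {1, 12}
So ⟦jar across from 9 which matched 12⟧ = {1, 12}.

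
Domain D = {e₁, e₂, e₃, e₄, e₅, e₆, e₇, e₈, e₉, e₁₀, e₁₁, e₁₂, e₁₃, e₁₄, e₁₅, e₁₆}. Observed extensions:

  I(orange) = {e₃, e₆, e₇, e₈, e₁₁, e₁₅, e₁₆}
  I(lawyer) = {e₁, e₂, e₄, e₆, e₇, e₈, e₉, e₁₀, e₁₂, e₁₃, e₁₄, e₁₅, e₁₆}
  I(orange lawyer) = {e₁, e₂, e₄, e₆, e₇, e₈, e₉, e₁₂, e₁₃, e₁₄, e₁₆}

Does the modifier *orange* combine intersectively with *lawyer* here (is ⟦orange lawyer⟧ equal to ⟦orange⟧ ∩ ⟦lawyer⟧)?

no

⟦orange⟧ ∩ ⟦lawyer⟧ = {e₃, e₆, e₇, e₈, e₁₁, e₁₅, e₁₆} ∩ {e₁, e₂, e₄, e₆, e₇, e₈, e₉, e₁₀, e₁₂, e₁₃, e₁₄, e₁₅, e₁₆} = {e₆, e₇, e₈, e₁₅, e₁₆}
Observed ⟦orange lawyer⟧ = {e₁, e₂, e₄, e₆, e₇, e₈, e₉, e₁₂, e₁₃, e₁₄, e₁₆}.
These differ, so the modifier is not intersective in this model.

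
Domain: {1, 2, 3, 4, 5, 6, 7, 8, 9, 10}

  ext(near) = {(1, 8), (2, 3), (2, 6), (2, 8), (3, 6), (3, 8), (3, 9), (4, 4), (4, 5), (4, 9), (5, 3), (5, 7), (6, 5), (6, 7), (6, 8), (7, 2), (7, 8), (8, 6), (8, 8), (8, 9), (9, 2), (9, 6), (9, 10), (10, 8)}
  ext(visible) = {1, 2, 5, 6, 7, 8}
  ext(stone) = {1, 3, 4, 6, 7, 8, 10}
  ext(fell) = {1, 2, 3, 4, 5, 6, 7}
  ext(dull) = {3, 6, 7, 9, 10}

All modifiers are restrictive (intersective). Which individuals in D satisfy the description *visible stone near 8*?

⟦near 8⟧ = {x : ⟨x, 8⟩ ∈ ⟦near⟧} = {1, 2, 3, 6, 7, 8, 10}
⟦stone⟧ = {1, 3, 4, 6, 7, 8, 10}
… ∩ ⟦near 8⟧ = {1, 3, 4, 6, 7, 8, 10} ∩ {1, 2, 3, 6, 7, 8, 10} = {1, 3, 6, 7, 8, 10}
… ∩ ⟦visible⟧ = {1, 3, 6, 7, 8, 10} ∩ {1, 2, 5, 6, 7, 8} = {1, 6, 7, 8}
So ⟦visible stone near 8⟧ = {1, 6, 7, 8}.

{1, 6, 7, 8}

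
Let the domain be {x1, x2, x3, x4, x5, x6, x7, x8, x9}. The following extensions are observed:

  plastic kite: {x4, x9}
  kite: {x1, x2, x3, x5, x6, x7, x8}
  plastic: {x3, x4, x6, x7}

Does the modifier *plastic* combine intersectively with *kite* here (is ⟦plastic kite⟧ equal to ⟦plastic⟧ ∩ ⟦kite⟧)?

no

⟦plastic⟧ ∩ ⟦kite⟧ = {x3, x4, x6, x7} ∩ {x1, x2, x3, x5, x6, x7, x8} = {x3, x6, x7}
Observed ⟦plastic kite⟧ = {x4, x9}.
These differ, so the modifier is not intersective in this model.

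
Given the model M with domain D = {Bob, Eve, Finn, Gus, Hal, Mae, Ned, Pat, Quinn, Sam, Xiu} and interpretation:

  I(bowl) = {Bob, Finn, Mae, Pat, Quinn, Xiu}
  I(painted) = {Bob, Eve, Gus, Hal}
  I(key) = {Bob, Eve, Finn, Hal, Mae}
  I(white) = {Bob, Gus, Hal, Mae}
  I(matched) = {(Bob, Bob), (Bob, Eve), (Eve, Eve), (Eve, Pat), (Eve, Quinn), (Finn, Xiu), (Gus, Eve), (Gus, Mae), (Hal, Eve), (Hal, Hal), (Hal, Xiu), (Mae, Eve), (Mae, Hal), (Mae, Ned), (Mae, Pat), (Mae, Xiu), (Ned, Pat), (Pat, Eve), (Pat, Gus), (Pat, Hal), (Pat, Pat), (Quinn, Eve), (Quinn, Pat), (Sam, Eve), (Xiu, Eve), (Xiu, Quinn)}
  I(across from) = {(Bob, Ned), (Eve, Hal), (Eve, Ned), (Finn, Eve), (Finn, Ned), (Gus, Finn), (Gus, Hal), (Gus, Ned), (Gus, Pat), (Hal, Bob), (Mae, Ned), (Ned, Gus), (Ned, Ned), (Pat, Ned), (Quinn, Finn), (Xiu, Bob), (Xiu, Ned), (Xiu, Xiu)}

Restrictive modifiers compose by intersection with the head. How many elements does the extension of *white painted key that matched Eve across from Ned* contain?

1

⟦that matched Eve⟧ = {x : ⟨x, Eve⟩ ∈ ⟦matched⟧} = {Bob, Eve, Gus, Hal, Mae, Pat, Quinn, Sam, Xiu}
⟦across from Ned⟧ = {x : ⟨x, Ned⟩ ∈ ⟦across from⟧} = {Bob, Eve, Finn, Gus, Mae, Ned, Pat, Xiu}
⟦key⟧ = {Bob, Eve, Finn, Hal, Mae}
… ∩ ⟦that matched Eve⟧ = {Bob, Eve, Finn, Hal, Mae} ∩ {Bob, Eve, Gus, Hal, Mae, Pat, Quinn, Sam, Xiu} = {Bob, Eve, Hal, Mae}
… ∩ ⟦across from Ned⟧ = {Bob, Eve, Hal, Mae} ∩ {Bob, Eve, Finn, Gus, Mae, Ned, Pat, Xiu} = {Bob, Eve, Mae}
… ∩ ⟦white⟧ = {Bob, Eve, Mae} ∩ {Bob, Gus, Hal, Mae} = {Bob, Mae}
… ∩ ⟦painted⟧ = {Bob, Mae} ∩ {Bob, Eve, Gus, Hal} = {Bob}
⟦white painted key that matched Eve across from Ned⟧ = {Bob}, so the cardinality is 1.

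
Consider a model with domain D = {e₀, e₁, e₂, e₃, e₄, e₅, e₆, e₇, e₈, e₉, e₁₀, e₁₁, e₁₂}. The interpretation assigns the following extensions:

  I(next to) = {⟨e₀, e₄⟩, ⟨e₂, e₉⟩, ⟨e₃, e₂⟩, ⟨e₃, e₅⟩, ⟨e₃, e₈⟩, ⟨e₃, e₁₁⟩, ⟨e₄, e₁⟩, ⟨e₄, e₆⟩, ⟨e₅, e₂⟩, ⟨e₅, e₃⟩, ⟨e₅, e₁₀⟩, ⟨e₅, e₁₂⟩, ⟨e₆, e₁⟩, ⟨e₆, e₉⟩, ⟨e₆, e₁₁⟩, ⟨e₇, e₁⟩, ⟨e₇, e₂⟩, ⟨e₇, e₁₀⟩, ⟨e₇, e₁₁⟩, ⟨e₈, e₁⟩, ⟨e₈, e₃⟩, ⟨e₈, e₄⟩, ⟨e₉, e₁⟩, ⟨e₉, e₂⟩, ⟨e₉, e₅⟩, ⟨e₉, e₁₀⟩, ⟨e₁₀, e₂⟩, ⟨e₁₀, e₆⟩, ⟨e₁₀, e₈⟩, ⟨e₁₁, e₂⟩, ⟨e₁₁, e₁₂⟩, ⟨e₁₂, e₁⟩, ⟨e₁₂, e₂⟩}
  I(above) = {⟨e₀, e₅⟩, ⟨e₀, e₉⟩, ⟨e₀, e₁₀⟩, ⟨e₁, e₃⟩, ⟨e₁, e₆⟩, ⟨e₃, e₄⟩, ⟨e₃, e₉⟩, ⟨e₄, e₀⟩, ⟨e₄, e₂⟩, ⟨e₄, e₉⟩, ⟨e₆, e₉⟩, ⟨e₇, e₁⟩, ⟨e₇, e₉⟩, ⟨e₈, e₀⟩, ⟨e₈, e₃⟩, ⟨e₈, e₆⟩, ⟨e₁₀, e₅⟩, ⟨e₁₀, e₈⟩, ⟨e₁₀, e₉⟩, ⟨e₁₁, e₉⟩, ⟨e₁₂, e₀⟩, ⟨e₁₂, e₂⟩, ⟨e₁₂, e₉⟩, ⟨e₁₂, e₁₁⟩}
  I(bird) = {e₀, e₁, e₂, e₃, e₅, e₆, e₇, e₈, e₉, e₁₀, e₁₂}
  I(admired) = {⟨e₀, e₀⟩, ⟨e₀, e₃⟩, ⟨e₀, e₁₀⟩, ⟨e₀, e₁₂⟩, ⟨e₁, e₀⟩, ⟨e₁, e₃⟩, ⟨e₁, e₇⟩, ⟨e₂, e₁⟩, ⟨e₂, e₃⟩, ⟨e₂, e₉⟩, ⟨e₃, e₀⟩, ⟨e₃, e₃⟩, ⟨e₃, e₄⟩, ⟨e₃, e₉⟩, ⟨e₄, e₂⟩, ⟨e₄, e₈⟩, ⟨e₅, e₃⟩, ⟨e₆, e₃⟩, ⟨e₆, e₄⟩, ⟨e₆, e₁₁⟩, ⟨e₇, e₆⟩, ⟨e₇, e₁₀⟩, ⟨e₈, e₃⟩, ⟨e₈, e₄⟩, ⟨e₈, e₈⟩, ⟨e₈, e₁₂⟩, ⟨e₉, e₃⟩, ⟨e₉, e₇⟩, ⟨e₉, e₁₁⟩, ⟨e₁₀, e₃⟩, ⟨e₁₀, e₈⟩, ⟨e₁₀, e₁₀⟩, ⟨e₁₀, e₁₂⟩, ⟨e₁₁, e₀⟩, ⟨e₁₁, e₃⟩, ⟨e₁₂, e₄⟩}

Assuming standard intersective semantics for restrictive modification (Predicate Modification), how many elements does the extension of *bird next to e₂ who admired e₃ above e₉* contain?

⟦next to e₂⟧ = {x : ⟨x, e₂⟩ ∈ ⟦next to⟧} = {e₃, e₅, e₇, e₉, e₁₀, e₁₁, e₁₂}
⟦who admired e₃⟧ = {x : ⟨x, e₃⟩ ∈ ⟦admired⟧} = {e₀, e₁, e₂, e₃, e₅, e₆, e₈, e₉, e₁₀, e₁₁}
⟦above e₉⟧ = {x : ⟨x, e₉⟩ ∈ ⟦above⟧} = {e₀, e₃, e₄, e₆, e₇, e₁₀, e₁₁, e₁₂}
⟦bird⟧ = {e₀, e₁, e₂, e₃, e₅, e₆, e₇, e₈, e₉, e₁₀, e₁₂}
… ∩ ⟦next to e₂⟧ = {e₀, e₁, e₂, e₃, e₅, e₆, e₇, e₈, e₉, e₁₀, e₁₂} ∩ {e₃, e₅, e₇, e₉, e₁₀, e₁₁, e₁₂} = {e₃, e₅, e₇, e₉, e₁₀, e₁₂}
… ∩ ⟦who admired e₃⟧ = {e₃, e₅, e₇, e₉, e₁₀, e₁₂} ∩ {e₀, e₁, e₂, e₃, e₅, e₆, e₈, e₉, e₁₀, e₁₁} = {e₃, e₅, e₉, e₁₀}
… ∩ ⟦above e₉⟧ = {e₃, e₅, e₉, e₁₀} ∩ {e₀, e₃, e₄, e₆, e₇, e₁₀, e₁₁, e₁₂} = {e₃, e₁₀}
⟦bird next to e₂ who admired e₃ above e₉⟧ = {e₃, e₁₀}, so the cardinality is 2.

2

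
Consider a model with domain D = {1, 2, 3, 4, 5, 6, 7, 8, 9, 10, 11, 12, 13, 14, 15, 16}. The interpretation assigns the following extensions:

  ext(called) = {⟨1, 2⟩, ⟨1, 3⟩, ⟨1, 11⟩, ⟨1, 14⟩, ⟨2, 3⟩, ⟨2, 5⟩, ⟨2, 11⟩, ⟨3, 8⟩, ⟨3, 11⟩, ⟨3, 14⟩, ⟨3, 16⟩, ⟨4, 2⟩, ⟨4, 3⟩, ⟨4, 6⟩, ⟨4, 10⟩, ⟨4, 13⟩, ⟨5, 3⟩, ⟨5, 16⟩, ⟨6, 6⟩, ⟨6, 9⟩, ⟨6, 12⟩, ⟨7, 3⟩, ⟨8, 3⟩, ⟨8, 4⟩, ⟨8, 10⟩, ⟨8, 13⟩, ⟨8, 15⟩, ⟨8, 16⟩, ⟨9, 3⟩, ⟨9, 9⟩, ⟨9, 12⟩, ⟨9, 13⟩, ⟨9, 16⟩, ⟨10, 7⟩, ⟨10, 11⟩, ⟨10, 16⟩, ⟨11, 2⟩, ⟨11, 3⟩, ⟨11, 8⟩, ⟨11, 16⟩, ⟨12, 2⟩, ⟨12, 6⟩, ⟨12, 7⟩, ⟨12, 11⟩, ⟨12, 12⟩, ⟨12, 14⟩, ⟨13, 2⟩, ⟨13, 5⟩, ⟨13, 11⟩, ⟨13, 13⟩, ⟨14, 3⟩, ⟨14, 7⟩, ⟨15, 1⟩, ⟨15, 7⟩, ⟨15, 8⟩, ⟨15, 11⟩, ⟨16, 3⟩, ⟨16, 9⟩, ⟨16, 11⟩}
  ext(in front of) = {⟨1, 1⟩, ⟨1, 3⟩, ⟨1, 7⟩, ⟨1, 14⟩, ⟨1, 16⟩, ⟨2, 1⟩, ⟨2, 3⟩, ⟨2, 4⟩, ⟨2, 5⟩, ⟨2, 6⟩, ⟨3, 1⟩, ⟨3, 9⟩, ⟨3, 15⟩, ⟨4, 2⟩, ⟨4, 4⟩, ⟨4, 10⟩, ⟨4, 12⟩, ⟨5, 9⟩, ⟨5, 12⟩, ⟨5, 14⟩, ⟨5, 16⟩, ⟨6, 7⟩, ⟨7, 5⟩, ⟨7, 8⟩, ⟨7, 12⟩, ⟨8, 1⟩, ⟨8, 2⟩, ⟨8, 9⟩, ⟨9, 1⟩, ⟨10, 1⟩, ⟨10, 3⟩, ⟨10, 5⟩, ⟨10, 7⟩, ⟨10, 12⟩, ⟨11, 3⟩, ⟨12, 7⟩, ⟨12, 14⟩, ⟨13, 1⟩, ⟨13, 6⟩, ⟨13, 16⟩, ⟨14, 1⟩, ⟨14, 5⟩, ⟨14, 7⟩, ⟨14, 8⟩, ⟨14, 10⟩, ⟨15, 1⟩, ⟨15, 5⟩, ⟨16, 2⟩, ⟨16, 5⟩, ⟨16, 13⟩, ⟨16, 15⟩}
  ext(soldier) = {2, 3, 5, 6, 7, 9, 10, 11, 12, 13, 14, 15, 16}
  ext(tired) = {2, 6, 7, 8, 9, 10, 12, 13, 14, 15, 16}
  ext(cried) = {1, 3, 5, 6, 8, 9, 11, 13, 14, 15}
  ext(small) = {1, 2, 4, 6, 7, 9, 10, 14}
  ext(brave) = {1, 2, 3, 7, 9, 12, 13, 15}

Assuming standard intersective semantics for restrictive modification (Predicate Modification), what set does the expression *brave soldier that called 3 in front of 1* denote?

⟦that called 3⟧ = {x : ⟨x, 3⟩ ∈ ⟦called⟧} = {1, 2, 4, 5, 7, 8, 9, 11, 14, 16}
⟦in front of 1⟧ = {x : ⟨x, 1⟩ ∈ ⟦in front of⟧} = {1, 2, 3, 8, 9, 10, 13, 14, 15}
⟦soldier⟧ = {2, 3, 5, 6, 7, 9, 10, 11, 12, 13, 14, 15, 16}
… ∩ ⟦that called 3⟧ = {2, 3, 5, 6, 7, 9, 10, 11, 12, 13, 14, 15, 16} ∩ {1, 2, 4, 5, 7, 8, 9, 11, 14, 16} = {2, 5, 7, 9, 11, 14, 16}
… ∩ ⟦in front of 1⟧ = {2, 5, 7, 9, 11, 14, 16} ∩ {1, 2, 3, 8, 9, 10, 13, 14, 15} = {2, 9, 14}
… ∩ ⟦brave⟧ = {2, 9, 14} ∩ {1, 2, 3, 7, 9, 12, 13, 15} = {2, 9}
So ⟦brave soldier that called 3 in front of 1⟧ = {2, 9}.

{2, 9}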